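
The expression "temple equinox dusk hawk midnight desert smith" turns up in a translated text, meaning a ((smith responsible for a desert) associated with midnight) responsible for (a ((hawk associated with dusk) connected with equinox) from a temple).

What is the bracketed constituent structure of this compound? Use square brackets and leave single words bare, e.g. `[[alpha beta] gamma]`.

Whole compound: head "smith" (specifically "midnight desert smith"), modifier "temple equinox dusk hawk".
"temple equinox dusk hawk" → head "hawk" (specifically "equinox dusk hawk"), modifier "temple".
"equinox dusk hawk" → head "hawk" (specifically "dusk hawk"), modifier "equinox".
"dusk hawk" → head "hawk", modifier "dusk".
"midnight desert smith" → head "smith" (specifically "desert smith"), modifier "midnight".
"desert smith" → head "smith", modifier "desert".
Assembled: [[temple [equinox [dusk hawk]]] [midnight [desert smith]]].

[[temple [equinox [dusk hawk]]] [midnight [desert smith]]]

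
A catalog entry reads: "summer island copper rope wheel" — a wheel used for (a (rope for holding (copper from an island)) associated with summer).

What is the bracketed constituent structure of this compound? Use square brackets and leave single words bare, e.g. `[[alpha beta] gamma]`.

[[summer [[island copper] rope]] wheel]

Whole compound: head "wheel", modifier "summer island copper rope".
"summer island copper rope" → head "rope" (specifically "island copper rope"), modifier "summer".
"island copper rope" → head "rope", modifier "island copper".
"island copper" → head "copper", modifier "island".
Assembled: [[summer [[island copper] rope]] wheel].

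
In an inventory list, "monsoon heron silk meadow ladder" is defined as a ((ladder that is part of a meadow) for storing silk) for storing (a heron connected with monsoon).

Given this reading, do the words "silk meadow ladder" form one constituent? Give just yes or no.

The paraphrase groups the words so that "silk meadow ladder" is one unit: it corresponds to a single parenthesized sub-phrase.
The full structure is [[monsoon heron] [silk [meadow ladder]]], in which [silk meadow ladder] is a constituent.

yes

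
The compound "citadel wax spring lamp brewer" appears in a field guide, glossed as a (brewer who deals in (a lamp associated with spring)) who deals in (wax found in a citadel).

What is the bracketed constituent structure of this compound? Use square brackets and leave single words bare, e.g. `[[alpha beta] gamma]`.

The outermost head in the paraphrase is "brewer" (specifically "spring lamp brewer"), modified by "citadel wax".
"citadel wax" → head "wax", modifier "citadel".
"spring lamp brewer" → head "brewer", modifier "spring lamp".
"spring lamp" → head "lamp", modifier "spring".
Putting it together: [[citadel wax] [[spring lamp] brewer]].

[[citadel wax] [[spring lamp] brewer]]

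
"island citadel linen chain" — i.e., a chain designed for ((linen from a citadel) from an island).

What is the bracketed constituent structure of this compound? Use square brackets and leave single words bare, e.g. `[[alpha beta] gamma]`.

[[island [citadel linen]] chain]

Overall it is a kind of chain; the modifier is "island citadel linen".
"island citadel linen" → head "linen" (specifically "citadel linen"), modifier "island".
"citadel linen" → head "linen", modifier "citadel".
Assembled: [[island [citadel linen]] chain].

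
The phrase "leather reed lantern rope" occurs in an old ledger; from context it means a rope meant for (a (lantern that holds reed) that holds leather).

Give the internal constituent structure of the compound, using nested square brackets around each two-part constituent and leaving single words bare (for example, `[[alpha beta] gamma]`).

[[leather [reed lantern]] rope]

Overall it is a kind of rope; the modifier is "leather reed lantern".
Within "leather reed lantern", the head is "lantern" (specifically "reed lantern") and the modifier is "leather".
Within "reed lantern", the head is "lantern" and the modifier is "reed".
Putting it together: [[leather [reed lantern]] rope].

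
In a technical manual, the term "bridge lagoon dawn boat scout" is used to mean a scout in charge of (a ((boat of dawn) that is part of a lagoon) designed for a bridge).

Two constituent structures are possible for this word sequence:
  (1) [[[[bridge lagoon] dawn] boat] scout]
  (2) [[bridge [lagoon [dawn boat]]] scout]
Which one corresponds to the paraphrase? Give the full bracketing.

[[bridge [lagoon [dawn boat]]] scout]

The paraphrase's head is the "scout" part ("scout"); its modifier is "bridge lagoon dawn boat".
That top-level split, carried through the inner groups, gives [[bridge [lagoon [dawn boat]]] scout].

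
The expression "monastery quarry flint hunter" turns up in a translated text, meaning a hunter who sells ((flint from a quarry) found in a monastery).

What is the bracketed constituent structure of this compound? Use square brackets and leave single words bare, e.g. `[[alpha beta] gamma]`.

[[monastery [quarry flint]] hunter]

The outermost head in the paraphrase is "hunter", modified by "monastery quarry flint".
"monastery quarry flint" → head "flint" (specifically "quarry flint"), modifier "monastery".
"quarry flint" → head "flint", modifier "quarry".
So the structure is [[monastery [quarry flint]] hunter].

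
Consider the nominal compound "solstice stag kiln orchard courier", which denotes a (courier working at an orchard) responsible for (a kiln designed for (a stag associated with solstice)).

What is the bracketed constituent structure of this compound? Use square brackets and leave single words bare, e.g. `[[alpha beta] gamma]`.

[[[solstice stag] kiln] [orchard courier]]

Whole compound: head "courier" (specifically "orchard courier"), modifier "solstice stag kiln".
"solstice stag kiln" → head "kiln", modifier "solstice stag".
"solstice stag" → head "stag", modifier "solstice".
"orchard courier" → head "courier", modifier "orchard".
Putting it together: [[[solstice stag] kiln] [orchard courier]].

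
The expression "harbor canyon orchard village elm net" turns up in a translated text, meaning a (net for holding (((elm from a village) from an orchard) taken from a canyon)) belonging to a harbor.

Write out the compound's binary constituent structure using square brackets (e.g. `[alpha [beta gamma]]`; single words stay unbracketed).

At the top level: head "net" (specifically "canyon orchard village elm net"); modifier "harbor".
Inside "canyon orchard village elm net": head "net", modifier "canyon orchard village elm".
Inside "canyon orchard village elm": head "elm" (specifically "orchard village elm"), modifier "canyon".
Inside "orchard village elm": head "elm" (specifically "village elm"), modifier "orchard".
Inside "village elm": head "elm", modifier "village".
Assembled: [harbor [[canyon [orchard [village elm]]] net]].

[harbor [[canyon [orchard [village elm]]] net]]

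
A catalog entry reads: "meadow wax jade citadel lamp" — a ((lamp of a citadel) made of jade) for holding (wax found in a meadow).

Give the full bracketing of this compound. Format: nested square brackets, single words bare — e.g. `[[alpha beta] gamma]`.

At the top level: head "lamp" (specifically "jade citadel lamp"); modifier "meadow wax".
"meadow wax" → head "wax", modifier "meadow".
"jade citadel lamp" → head "lamp" (specifically "citadel lamp"), modifier "jade".
"citadel lamp" → head "lamp", modifier "citadel".
Putting it together: [[meadow wax] [jade [citadel lamp]]].

[[meadow wax] [jade [citadel lamp]]]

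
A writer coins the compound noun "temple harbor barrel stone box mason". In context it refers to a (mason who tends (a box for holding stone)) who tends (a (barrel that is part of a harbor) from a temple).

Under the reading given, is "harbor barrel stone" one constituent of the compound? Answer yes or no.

The top-level split is [temple harbor barrel] [stone box mason]; the full structure is [[temple [harbor barrel]] [[stone box] mason]].
"harbor barrel stone" straddles a constituent boundary, so it is not a single unit.

no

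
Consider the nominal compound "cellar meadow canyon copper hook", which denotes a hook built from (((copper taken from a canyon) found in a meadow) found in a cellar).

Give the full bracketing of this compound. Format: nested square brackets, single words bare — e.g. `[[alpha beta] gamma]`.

[[cellar [meadow [canyon copper]]] hook]

At the top level: head "hook"; modifier "cellar meadow canyon copper".
Within "cellar meadow canyon copper", the head is "copper" (specifically "meadow canyon copper") and the modifier is "cellar".
Within "meadow canyon copper", the head is "copper" (specifically "canyon copper") and the modifier is "meadow".
Within "canyon copper", the head is "copper" and the modifier is "canyon".
Assembled: [[cellar [meadow [canyon copper]]] hook].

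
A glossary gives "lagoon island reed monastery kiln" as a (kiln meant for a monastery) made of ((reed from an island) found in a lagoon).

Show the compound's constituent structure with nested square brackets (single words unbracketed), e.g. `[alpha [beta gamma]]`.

Overall it is a kind of kiln (specifically "monastery kiln"); the modifier is "lagoon island reed".
Inside "lagoon island reed": head "reed" (specifically "island reed"), modifier "lagoon".
Inside "island reed": head "reed", modifier "island".
Inside "monastery kiln": head "kiln", modifier "monastery".
So the structure is [[lagoon [island reed]] [monastery kiln]].

[[lagoon [island reed]] [monastery kiln]]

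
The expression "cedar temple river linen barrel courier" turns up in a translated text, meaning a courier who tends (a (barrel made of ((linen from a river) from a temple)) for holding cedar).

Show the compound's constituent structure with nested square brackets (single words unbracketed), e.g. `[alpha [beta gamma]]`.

Whole compound: head "courier", modifier "cedar temple river linen barrel".
"cedar temple river linen barrel" → head "barrel" (specifically "temple river linen barrel"), modifier "cedar".
"temple river linen barrel" → head "barrel", modifier "temple river linen".
"temple river linen" → head "linen" (specifically "river linen"), modifier "temple".
"river linen" → head "linen", modifier "river".
Putting it together: [[cedar [[temple [river linen]] barrel]] courier].

[[cedar [[temple [river linen]] barrel]] courier]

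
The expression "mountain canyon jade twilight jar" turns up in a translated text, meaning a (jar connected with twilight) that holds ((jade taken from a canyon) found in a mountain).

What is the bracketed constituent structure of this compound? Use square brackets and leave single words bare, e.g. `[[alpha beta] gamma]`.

Overall it is a kind of jar (specifically "twilight jar"); the modifier is "mountain canyon jade".
Inside "mountain canyon jade": head "jade" (specifically "canyon jade"), modifier "mountain".
Inside "canyon jade": head "jade", modifier "canyon".
Inside "twilight jar": head "jar", modifier "twilight".
Putting it together: [[mountain [canyon jade]] [twilight jar]].

[[mountain [canyon jade]] [twilight jar]]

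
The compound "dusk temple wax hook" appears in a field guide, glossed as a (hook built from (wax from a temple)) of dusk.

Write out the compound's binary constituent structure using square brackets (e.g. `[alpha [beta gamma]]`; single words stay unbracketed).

[dusk [[temple wax] hook]]

At the top level: head "hook" (specifically "temple wax hook"); modifier "dusk".
"temple wax hook" → head "hook", modifier "temple wax".
"temple wax" → head "wax", modifier "temple".
Putting it together: [dusk [[temple wax] hook]].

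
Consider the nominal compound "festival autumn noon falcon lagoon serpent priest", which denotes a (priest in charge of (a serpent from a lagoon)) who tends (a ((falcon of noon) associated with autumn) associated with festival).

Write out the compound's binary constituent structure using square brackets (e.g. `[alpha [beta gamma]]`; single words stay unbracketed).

At the top level: head "priest" (specifically "lagoon serpent priest"); modifier "festival autumn noon falcon".
Inside "festival autumn noon falcon": head "falcon" (specifically "autumn noon falcon"), modifier "festival".
Inside "autumn noon falcon": head "falcon" (specifically "noon falcon"), modifier "autumn".
Inside "noon falcon": head "falcon", modifier "noon".
Inside "lagoon serpent priest": head "priest", modifier "lagoon serpent".
Inside "lagoon serpent": head "serpent", modifier "lagoon".
Assembled: [[festival [autumn [noon falcon]]] [[lagoon serpent] priest]].

[[festival [autumn [noon falcon]]] [[lagoon serpent] priest]]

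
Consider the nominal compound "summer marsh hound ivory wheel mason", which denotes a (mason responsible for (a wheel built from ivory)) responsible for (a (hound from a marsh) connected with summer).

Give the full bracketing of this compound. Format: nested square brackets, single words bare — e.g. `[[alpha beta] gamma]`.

[[summer [marsh hound]] [[ivory wheel] mason]]

At the top level: head "mason" (specifically "ivory wheel mason"); modifier "summer marsh hound".
Inside "summer marsh hound": head "hound" (specifically "marsh hound"), modifier "summer".
Inside "marsh hound": head "hound", modifier "marsh".
Inside "ivory wheel mason": head "mason", modifier "ivory wheel".
Inside "ivory wheel": head "wheel", modifier "ivory".
So the structure is [[summer [marsh hound]] [[ivory wheel] mason]].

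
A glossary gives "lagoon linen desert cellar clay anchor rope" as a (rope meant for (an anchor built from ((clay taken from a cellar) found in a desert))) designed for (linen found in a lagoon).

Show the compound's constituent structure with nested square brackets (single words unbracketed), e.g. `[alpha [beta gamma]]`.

The outermost head in the paraphrase is "rope" (specifically "desert cellar clay anchor rope"), modified by "lagoon linen".
"lagoon linen" → head "linen", modifier "lagoon".
"desert cellar clay anchor rope" → head "rope", modifier "desert cellar clay anchor".
"desert cellar clay anchor" → head "anchor", modifier "desert cellar clay".
"desert cellar clay" → head "clay" (specifically "cellar clay"), modifier "desert".
"cellar clay" → head "clay", modifier "cellar".
Putting it together: [[lagoon linen] [[[desert [cellar clay]] anchor] rope]].

[[lagoon linen] [[[desert [cellar clay]] anchor] rope]]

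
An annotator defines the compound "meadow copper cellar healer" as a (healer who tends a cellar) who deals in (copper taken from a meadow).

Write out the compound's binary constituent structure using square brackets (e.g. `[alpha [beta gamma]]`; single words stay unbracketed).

[[meadow copper] [cellar healer]]

Whole compound: head "healer" (specifically "cellar healer"), modifier "meadow copper".
"meadow copper" → head "copper", modifier "meadow".
"cellar healer" → head "healer", modifier "cellar".
Assembled: [[meadow copper] [cellar healer]].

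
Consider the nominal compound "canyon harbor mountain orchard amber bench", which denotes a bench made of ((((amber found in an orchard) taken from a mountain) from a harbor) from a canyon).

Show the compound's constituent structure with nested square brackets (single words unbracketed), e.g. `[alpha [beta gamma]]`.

At the top level: head "bench"; modifier "canyon harbor mountain orchard amber".
"canyon harbor mountain orchard amber" → head "amber" (specifically "harbor mountain orchard amber"), modifier "canyon".
"harbor mountain orchard amber" → head "amber" (specifically "mountain orchard amber"), modifier "harbor".
"mountain orchard amber" → head "amber" (specifically "orchard amber"), modifier "mountain".
"orchard amber" → head "amber", modifier "orchard".
So the structure is [[canyon [harbor [mountain [orchard amber]]]] bench].

[[canyon [harbor [mountain [orchard amber]]]] bench]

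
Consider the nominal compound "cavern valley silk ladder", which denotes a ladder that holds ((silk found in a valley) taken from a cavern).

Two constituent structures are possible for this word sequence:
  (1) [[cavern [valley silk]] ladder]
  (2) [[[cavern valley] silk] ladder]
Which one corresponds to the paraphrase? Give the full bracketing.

The paraphrase's head is the "ladder" part ("ladder"); its modifier is "cavern valley silk".
That top-level split, carried through the inner groups, gives [[cavern [valley silk]] ladder].

[[cavern [valley silk]] ladder]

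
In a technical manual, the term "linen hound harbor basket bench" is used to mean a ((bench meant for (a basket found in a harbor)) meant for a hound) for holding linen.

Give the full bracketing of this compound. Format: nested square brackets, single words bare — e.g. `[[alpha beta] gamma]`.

[linen [hound [[harbor basket] bench]]]

Overall it is a kind of bench (specifically "hound harbor basket bench"); the modifier is "linen".
Within "hound harbor basket bench", the head is "bench" (specifically "harbor basket bench") and the modifier is "hound".
Within "harbor basket bench", the head is "bench" and the modifier is "harbor basket".
Within "harbor basket", the head is "basket" and the modifier is "harbor".
Assembled: [linen [hound [[harbor basket] bench]]].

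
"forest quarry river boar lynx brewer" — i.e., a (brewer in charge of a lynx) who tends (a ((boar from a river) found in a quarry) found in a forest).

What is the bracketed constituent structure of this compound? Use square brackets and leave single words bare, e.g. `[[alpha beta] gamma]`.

The outermost head in the paraphrase is "brewer" (specifically "lynx brewer"), modified by "forest quarry river boar".
"forest quarry river boar" → head "boar" (specifically "quarry river boar"), modifier "forest".
"quarry river boar" → head "boar" (specifically "river boar"), modifier "quarry".
"river boar" → head "boar", modifier "river".
"lynx brewer" → head "brewer", modifier "lynx".
Assembled: [[forest [quarry [river boar]]] [lynx brewer]].

[[forest [quarry [river boar]]] [lynx brewer]]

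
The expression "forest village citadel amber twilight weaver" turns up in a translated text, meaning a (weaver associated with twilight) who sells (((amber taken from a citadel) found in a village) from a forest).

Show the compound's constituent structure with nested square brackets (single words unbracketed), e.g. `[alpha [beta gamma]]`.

The outermost head in the paraphrase is "weaver" (specifically "twilight weaver"), modified by "forest village citadel amber".
"forest village citadel amber" → head "amber" (specifically "village citadel amber"), modifier "forest".
"village citadel amber" → head "amber" (specifically "citadel amber"), modifier "village".
"citadel amber" → head "amber", modifier "citadel".
"twilight weaver" → head "weaver", modifier "twilight".
Assembled: [[forest [village [citadel amber]]] [twilight weaver]].

[[forest [village [citadel amber]]] [twilight weaver]]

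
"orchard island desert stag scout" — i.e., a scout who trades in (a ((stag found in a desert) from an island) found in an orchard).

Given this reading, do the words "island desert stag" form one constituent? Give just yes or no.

yes

The paraphrase groups the words so that "island desert stag" is one unit: it corresponds to a single parenthesized sub-phrase.
The full structure is [[orchard [island [desert stag]]] scout], in which [island desert stag] is a constituent.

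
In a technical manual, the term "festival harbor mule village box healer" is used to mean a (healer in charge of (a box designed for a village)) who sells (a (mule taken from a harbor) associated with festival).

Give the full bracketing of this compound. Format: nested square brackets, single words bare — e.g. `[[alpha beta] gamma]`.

[[festival [harbor mule]] [[village box] healer]]

The outermost head in the paraphrase is "healer" (specifically "village box healer"), modified by "festival harbor mule".
"festival harbor mule" → head "mule" (specifically "harbor mule"), modifier "festival".
"harbor mule" → head "mule", modifier "harbor".
"village box healer" → head "healer", modifier "village box".
"village box" → head "box", modifier "village".
Assembled: [[festival [harbor mule]] [[village box] healer]].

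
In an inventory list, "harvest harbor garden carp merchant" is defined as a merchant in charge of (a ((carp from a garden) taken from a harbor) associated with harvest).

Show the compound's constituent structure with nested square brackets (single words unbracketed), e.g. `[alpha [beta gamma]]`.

[[harvest [harbor [garden carp]]] merchant]

Whole compound: head "merchant", modifier "harvest harbor garden carp".
Inside "harvest harbor garden carp": head "carp" (specifically "harbor garden carp"), modifier "harvest".
Inside "harbor garden carp": head "carp" (specifically "garden carp"), modifier "harbor".
Inside "garden carp": head "carp", modifier "garden".
Assembled: [[harvest [harbor [garden carp]]] merchant].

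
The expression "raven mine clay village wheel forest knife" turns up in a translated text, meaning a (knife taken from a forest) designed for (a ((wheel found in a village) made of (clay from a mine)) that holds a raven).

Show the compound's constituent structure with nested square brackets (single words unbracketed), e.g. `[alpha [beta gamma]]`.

At the top level: head "knife" (specifically "forest knife"); modifier "raven mine clay village wheel".
Within "raven mine clay village wheel", the head is "wheel" (specifically "mine clay village wheel") and the modifier is "raven".
Within "mine clay village wheel", the head is "wheel" (specifically "village wheel") and the modifier is "mine clay".
Within "mine clay", the head is "clay" and the modifier is "mine".
Within "village wheel", the head is "wheel" and the modifier is "village".
Within "forest knife", the head is "knife" and the modifier is "forest".
Putting it together: [[raven [[mine clay] [village wheel]]] [forest knife]].

[[raven [[mine clay] [village wheel]]] [forest knife]]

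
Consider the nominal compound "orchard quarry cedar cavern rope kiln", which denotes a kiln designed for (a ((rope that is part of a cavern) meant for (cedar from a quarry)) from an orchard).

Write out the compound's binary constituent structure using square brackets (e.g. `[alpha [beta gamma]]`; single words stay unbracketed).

Overall it is a kind of kiln; the modifier is "orchard quarry cedar cavern rope".
Within "orchard quarry cedar cavern rope", the head is "rope" (specifically "quarry cedar cavern rope") and the modifier is "orchard".
Within "quarry cedar cavern rope", the head is "rope" (specifically "cavern rope") and the modifier is "quarry cedar".
Within "quarry cedar", the head is "cedar" and the modifier is "quarry".
Within "cavern rope", the head is "rope" and the modifier is "cavern".
Assembled: [[orchard [[quarry cedar] [cavern rope]]] kiln].

[[orchard [[quarry cedar] [cavern rope]]] kiln]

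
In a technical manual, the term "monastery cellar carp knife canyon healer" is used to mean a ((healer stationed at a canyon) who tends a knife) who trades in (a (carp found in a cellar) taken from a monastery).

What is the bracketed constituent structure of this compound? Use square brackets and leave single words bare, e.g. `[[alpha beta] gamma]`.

[[monastery [cellar carp]] [knife [canyon healer]]]

The outermost head in the paraphrase is "healer" (specifically "knife canyon healer"), modified by "monastery cellar carp".
Inside "monastery cellar carp": head "carp" (specifically "cellar carp"), modifier "monastery".
Inside "cellar carp": head "carp", modifier "cellar".
Inside "knife canyon healer": head "healer" (specifically "canyon healer"), modifier "knife".
Inside "canyon healer": head "healer", modifier "canyon".
Assembled: [[monastery [cellar carp]] [knife [canyon healer]]].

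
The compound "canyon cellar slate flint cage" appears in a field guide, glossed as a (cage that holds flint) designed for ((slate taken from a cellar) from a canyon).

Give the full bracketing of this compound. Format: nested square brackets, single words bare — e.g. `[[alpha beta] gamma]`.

At the top level: head "cage" (specifically "flint cage"); modifier "canyon cellar slate".
Within "canyon cellar slate", the head is "slate" (specifically "cellar slate") and the modifier is "canyon".
Within "cellar slate", the head is "slate" and the modifier is "cellar".
Within "flint cage", the head is "cage" and the modifier is "flint".
So the structure is [[canyon [cellar slate]] [flint cage]].

[[canyon [cellar slate]] [flint cage]]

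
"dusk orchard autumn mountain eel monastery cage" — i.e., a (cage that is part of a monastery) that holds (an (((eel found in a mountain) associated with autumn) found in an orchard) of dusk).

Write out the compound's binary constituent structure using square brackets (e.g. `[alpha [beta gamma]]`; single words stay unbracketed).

[[dusk [orchard [autumn [mountain eel]]]] [monastery cage]]

At the top level: head "cage" (specifically "monastery cage"); modifier "dusk orchard autumn mountain eel".
Within "dusk orchard autumn mountain eel", the head is "eel" (specifically "orchard autumn mountain eel") and the modifier is "dusk".
Within "orchard autumn mountain eel", the head is "eel" (specifically "autumn mountain eel") and the modifier is "orchard".
Within "autumn mountain eel", the head is "eel" (specifically "mountain eel") and the modifier is "autumn".
Within "mountain eel", the head is "eel" and the modifier is "mountain".
Within "monastery cage", the head is "cage" and the modifier is "monastery".
So the structure is [[dusk [orchard [autumn [mountain eel]]]] [monastery cage]].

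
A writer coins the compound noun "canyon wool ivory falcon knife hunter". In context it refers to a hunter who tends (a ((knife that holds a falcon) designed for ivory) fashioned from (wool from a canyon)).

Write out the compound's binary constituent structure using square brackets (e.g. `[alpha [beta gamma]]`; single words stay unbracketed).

The outermost head in the paraphrase is "hunter", modified by "canyon wool ivory falcon knife".
"canyon wool ivory falcon knife" → head "knife" (specifically "ivory falcon knife"), modifier "canyon wool".
"canyon wool" → head "wool", modifier "canyon".
"ivory falcon knife" → head "knife" (specifically "falcon knife"), modifier "ivory".
"falcon knife" → head "knife", modifier "falcon".
Assembled: [[[canyon wool] [ivory [falcon knife]]] hunter].

[[[canyon wool] [ivory [falcon knife]]] hunter]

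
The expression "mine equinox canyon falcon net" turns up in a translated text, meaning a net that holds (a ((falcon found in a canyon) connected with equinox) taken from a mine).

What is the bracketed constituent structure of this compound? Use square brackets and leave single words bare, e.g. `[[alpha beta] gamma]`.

[[mine [equinox [canyon falcon]]] net]

The outermost head in the paraphrase is "net", modified by "mine equinox canyon falcon".
Within "mine equinox canyon falcon", the head is "falcon" (specifically "equinox canyon falcon") and the modifier is "mine".
Within "equinox canyon falcon", the head is "falcon" (specifically "canyon falcon") and the modifier is "equinox".
Within "canyon falcon", the head is "falcon" and the modifier is "canyon".
So the structure is [[mine [equinox [canyon falcon]]] net].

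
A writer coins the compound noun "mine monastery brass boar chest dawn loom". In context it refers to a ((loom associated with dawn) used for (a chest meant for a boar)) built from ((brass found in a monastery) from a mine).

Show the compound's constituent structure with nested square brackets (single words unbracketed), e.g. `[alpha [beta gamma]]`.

At the top level: head "loom" (specifically "boar chest dawn loom"); modifier "mine monastery brass".
Inside "mine monastery brass": head "brass" (specifically "monastery brass"), modifier "mine".
Inside "monastery brass": head "brass", modifier "monastery".
Inside "boar chest dawn loom": head "loom" (specifically "dawn loom"), modifier "boar chest".
Inside "boar chest": head "chest", modifier "boar".
Inside "dawn loom": head "loom", modifier "dawn".
Assembled: [[mine [monastery brass]] [[boar chest] [dawn loom]]].

[[mine [monastery brass]] [[boar chest] [dawn loom]]]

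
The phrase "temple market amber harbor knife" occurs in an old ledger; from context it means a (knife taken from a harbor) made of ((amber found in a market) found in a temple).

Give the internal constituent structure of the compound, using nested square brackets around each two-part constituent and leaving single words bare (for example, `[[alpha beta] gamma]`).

[[temple [market amber]] [harbor knife]]

The outermost head in the paraphrase is "knife" (specifically "harbor knife"), modified by "temple market amber".
"temple market amber" → head "amber" (specifically "market amber"), modifier "temple".
"market amber" → head "amber", modifier "market".
"harbor knife" → head "knife", modifier "harbor".
Assembled: [[temple [market amber]] [harbor knife]].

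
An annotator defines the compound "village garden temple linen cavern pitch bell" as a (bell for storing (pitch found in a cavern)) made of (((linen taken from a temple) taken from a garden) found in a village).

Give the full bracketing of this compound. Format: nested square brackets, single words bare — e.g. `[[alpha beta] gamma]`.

The outermost head in the paraphrase is "bell" (specifically "cavern pitch bell"), modified by "village garden temple linen".
Inside "village garden temple linen": head "linen" (specifically "garden temple linen"), modifier "village".
Inside "garden temple linen": head "linen" (specifically "temple linen"), modifier "garden".
Inside "temple linen": head "linen", modifier "temple".
Inside "cavern pitch bell": head "bell", modifier "cavern pitch".
Inside "cavern pitch": head "pitch", modifier "cavern".
Putting it together: [[village [garden [temple linen]]] [[cavern pitch] bell]].

[[village [garden [temple linen]]] [[cavern pitch] bell]]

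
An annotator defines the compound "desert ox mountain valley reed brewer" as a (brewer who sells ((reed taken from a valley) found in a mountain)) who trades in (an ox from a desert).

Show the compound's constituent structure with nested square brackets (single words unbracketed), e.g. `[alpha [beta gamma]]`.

The outermost head in the paraphrase is "brewer" (specifically "mountain valley reed brewer"), modified by "desert ox".
"desert ox" → head "ox", modifier "desert".
"mountain valley reed brewer" → head "brewer", modifier "mountain valley reed".
"mountain valley reed" → head "reed" (specifically "valley reed"), modifier "mountain".
"valley reed" → head "reed", modifier "valley".
Putting it together: [[desert ox] [[mountain [valley reed]] brewer]].

[[desert ox] [[mountain [valley reed]] brewer]]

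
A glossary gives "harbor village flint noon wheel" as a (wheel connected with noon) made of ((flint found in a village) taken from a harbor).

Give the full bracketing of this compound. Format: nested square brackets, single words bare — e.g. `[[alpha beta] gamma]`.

[[harbor [village flint]] [noon wheel]]

The outermost head in the paraphrase is "wheel" (specifically "noon wheel"), modified by "harbor village flint".
Inside "harbor village flint": head "flint" (specifically "village flint"), modifier "harbor".
Inside "village flint": head "flint", modifier "village".
Inside "noon wheel": head "wheel", modifier "noon".
Putting it together: [[harbor [village flint]] [noon wheel]].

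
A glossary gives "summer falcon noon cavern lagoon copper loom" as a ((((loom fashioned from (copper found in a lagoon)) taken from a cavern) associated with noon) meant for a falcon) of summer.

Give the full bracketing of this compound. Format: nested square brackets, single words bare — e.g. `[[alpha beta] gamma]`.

At the top level: head "loom" (specifically "falcon noon cavern lagoon copper loom"); modifier "summer".
Within "falcon noon cavern lagoon copper loom", the head is "loom" (specifically "noon cavern lagoon copper loom") and the modifier is "falcon".
Within "noon cavern lagoon copper loom", the head is "loom" (specifically "cavern lagoon copper loom") and the modifier is "noon".
Within "cavern lagoon copper loom", the head is "loom" (specifically "lagoon copper loom") and the modifier is "cavern".
Within "lagoon copper loom", the head is "loom" and the modifier is "lagoon copper".
Within "lagoon copper", the head is "copper" and the modifier is "lagoon".
Assembled: [summer [falcon [noon [cavern [[lagoon copper] loom]]]]].

[summer [falcon [noon [cavern [[lagoon copper] loom]]]]]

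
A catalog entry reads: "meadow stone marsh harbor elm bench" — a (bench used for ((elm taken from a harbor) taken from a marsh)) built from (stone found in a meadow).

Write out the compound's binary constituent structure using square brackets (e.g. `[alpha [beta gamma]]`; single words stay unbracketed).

[[meadow stone] [[marsh [harbor elm]] bench]]

The outermost head in the paraphrase is "bench" (specifically "marsh harbor elm bench"), modified by "meadow stone".
"meadow stone" → head "stone", modifier "meadow".
"marsh harbor elm bench" → head "bench", modifier "marsh harbor elm".
"marsh harbor elm" → head "elm" (specifically "harbor elm"), modifier "marsh".
"harbor elm" → head "elm", modifier "harbor".
Putting it together: [[meadow stone] [[marsh [harbor elm]] bench]].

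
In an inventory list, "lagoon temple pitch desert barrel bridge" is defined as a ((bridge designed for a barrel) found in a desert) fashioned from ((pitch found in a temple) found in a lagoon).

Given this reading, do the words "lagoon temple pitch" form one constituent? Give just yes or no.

The paraphrase groups the words so that "lagoon temple pitch" is one unit: it corresponds to a single parenthesized sub-phrase.
The full structure is [[lagoon [temple pitch]] [desert [barrel bridge]]], in which [lagoon temple pitch] is a constituent.

yes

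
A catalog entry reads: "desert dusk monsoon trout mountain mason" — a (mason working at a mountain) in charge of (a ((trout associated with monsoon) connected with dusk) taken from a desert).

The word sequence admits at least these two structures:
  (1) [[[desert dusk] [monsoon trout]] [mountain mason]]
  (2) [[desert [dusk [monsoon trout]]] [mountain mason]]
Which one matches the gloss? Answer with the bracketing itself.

The paraphrase's head is the "mason" part ("mountain mason"); its modifier is "desert dusk monsoon trout".
That top-level split, carried through the inner groups, gives [[desert [dusk [monsoon trout]]] [mountain mason]].

[[desert [dusk [monsoon trout]]] [mountain mason]]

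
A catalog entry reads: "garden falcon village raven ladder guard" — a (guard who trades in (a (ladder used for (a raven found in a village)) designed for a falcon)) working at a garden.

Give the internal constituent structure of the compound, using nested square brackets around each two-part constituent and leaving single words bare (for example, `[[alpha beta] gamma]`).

[garden [[falcon [[village raven] ladder]] guard]]

The outermost head in the paraphrase is "guard" (specifically "falcon village raven ladder guard"), modified by "garden".
Within "falcon village raven ladder guard", the head is "guard" and the modifier is "falcon village raven ladder".
Within "falcon village raven ladder", the head is "ladder" (specifically "village raven ladder") and the modifier is "falcon".
Within "village raven ladder", the head is "ladder" and the modifier is "village raven".
Within "village raven", the head is "raven" and the modifier is "village".
Assembled: [garden [[falcon [[village raven] ladder]] guard]].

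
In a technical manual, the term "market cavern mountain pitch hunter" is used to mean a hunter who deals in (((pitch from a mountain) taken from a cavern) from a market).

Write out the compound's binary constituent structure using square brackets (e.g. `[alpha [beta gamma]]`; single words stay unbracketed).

At the top level: head "hunter"; modifier "market cavern mountain pitch".
Inside "market cavern mountain pitch": head "pitch" (specifically "cavern mountain pitch"), modifier "market".
Inside "cavern mountain pitch": head "pitch" (specifically "mountain pitch"), modifier "cavern".
Inside "mountain pitch": head "pitch", modifier "mountain".
So the structure is [[market [cavern [mountain pitch]]] hunter].

[[market [cavern [mountain pitch]]] hunter]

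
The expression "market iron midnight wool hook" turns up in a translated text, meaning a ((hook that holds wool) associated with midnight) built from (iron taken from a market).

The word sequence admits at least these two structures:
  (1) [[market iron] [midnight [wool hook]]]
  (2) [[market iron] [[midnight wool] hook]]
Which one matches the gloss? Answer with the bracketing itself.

The paraphrase's head is the "hook" part ("midnight wool hook"); its modifier is "market iron".
That top-level split, carried through the inner groups, gives [[market iron] [midnight [wool hook]]].

[[market iron] [midnight [wool hook]]]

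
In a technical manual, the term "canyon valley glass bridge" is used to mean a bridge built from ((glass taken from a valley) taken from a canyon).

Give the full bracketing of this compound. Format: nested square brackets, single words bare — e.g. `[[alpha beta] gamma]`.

[[canyon [valley glass]] bridge]

The outermost head in the paraphrase is "bridge", modified by "canyon valley glass".
Within "canyon valley glass", the head is "glass" (specifically "valley glass") and the modifier is "canyon".
Within "valley glass", the head is "glass" and the modifier is "valley".
So the structure is [[canyon [valley glass]] bridge].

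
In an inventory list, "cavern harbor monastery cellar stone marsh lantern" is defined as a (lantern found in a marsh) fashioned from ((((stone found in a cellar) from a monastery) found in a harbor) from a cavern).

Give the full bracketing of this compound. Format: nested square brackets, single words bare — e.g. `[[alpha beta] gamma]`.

Whole compound: head "lantern" (specifically "marsh lantern"), modifier "cavern harbor monastery cellar stone".
Within "cavern harbor monastery cellar stone", the head is "stone" (specifically "harbor monastery cellar stone") and the modifier is "cavern".
Within "harbor monastery cellar stone", the head is "stone" (specifically "monastery cellar stone") and the modifier is "harbor".
Within "monastery cellar stone", the head is "stone" (specifically "cellar stone") and the modifier is "monastery".
Within "cellar stone", the head is "stone" and the modifier is "cellar".
Within "marsh lantern", the head is "lantern" and the modifier is "marsh".
So the structure is [[cavern [harbor [monastery [cellar stone]]]] [marsh lantern]].

[[cavern [harbor [monastery [cellar stone]]]] [marsh lantern]]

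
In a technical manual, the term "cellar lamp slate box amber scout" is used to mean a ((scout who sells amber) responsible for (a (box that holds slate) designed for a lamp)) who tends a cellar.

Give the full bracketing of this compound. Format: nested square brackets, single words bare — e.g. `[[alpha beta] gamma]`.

[cellar [[lamp [slate box]] [amber scout]]]

At the top level: head "scout" (specifically "lamp slate box amber scout"); modifier "cellar".
"lamp slate box amber scout" → head "scout" (specifically "amber scout"), modifier "lamp slate box".
"lamp slate box" → head "box" (specifically "slate box"), modifier "lamp".
"slate box" → head "box", modifier "slate".
"amber scout" → head "scout", modifier "amber".
So the structure is [cellar [[lamp [slate box]] [amber scout]]].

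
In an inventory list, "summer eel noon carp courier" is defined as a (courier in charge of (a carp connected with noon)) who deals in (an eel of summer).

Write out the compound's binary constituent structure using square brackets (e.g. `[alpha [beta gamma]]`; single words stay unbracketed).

The outermost head in the paraphrase is "courier" (specifically "noon carp courier"), modified by "summer eel".
Inside "summer eel": head "eel", modifier "summer".
Inside "noon carp courier": head "courier", modifier "noon carp".
Inside "noon carp": head "carp", modifier "noon".
Assembled: [[summer eel] [[noon carp] courier]].

[[summer eel] [[noon carp] courier]]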